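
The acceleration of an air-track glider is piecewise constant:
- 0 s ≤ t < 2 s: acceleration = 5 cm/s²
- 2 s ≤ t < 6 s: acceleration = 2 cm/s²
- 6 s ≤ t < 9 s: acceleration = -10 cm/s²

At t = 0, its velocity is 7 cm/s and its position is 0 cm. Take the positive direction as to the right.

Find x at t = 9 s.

On each constant-a segment, Δv = aΔt and Δx = v₀Δt + ½aΔt²; chain segment to segment.
0–2 s: v starts 7 cm/s; Δx = 7·2 + ½·5·2² = 24 cm; v ends 17 cm/s.
2–6 s: v starts 17 cm/s; Δx = 17·4 + ½·2·4² = 84 cm; v ends 25 cm/s.
6–9 s: v starts 25 cm/s; Δx = 25·3 + ½·-10·3² = 30 cm; v ends -5 cm/s.
x(9) = 0 + Σ Δx = 138 cm.

138 cm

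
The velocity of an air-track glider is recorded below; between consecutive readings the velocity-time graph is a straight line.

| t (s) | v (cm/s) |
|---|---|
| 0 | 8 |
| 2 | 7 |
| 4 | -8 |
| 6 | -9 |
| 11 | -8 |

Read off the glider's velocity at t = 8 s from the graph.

On 6–11 s the graph is linear from -9 to -8 cm/s: v(8) = -9 + (-8 − -9)·(8 − 6)/(11 − 6) = -8.6 cm/s.

-8.6 cm/s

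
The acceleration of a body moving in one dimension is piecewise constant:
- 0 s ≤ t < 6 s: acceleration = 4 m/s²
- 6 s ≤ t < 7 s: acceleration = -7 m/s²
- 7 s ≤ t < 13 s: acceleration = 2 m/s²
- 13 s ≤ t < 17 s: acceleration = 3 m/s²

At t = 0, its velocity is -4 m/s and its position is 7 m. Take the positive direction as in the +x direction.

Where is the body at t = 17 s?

On each constant-a segment, Δv = aΔt and Δx = v₀Δt + ½aΔt²; chain segment to segment.
0–6 s: v starts -4 m/s; Δx = -4·6 + ½·4·6² = 48 m; v ends 20 m/s.
6–7 s: v starts 20 m/s; Δx = 20·1 + ½·-7·1² = 16.5 m; v ends 13 m/s.
7–13 s: v starts 13 m/s; Δx = 13·6 + ½·2·6² = 114 m; v ends 25 m/s.
13–17 s: v starts 25 m/s; Δx = 25·4 + ½·3·4² = 124 m; v ends 37 m/s.
x(17) = 7 + Σ Δx = 309.5 m.

309.5 m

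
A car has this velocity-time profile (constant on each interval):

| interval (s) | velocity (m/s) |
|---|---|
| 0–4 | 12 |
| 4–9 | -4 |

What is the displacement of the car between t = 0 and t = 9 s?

Net displacement equals the area under the velocity-time graph (areas below the axis count negative).
0–4 s: 12 × 4 = 48 m
4–9 s: -4 × 5 = -20 m
Net displacement = 28 m

28 m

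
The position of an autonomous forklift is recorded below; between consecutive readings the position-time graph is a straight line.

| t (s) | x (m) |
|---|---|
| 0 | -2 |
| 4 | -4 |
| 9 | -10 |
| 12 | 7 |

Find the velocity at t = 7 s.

Velocity is the slope of the x-t graph on 4–9 s: (-10 − -4)/(9 − 4) = -1.2 m/s.

-1.2 m/s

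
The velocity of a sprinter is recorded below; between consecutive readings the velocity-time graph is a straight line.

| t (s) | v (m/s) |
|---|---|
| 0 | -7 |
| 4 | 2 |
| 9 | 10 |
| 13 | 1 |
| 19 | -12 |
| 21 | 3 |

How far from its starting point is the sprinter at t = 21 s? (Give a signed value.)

0 m

Net displacement equals the area under the velocity-time graph (areas below the axis count negative).
0–4 s: ½(-7 + 2)(4) = -10 m
4–9 s: ½(2 + 10)(5) = 30 m
9–13 s: ½(10 + 1)(4) = 22 m
13–19 s: ½(1 + -12)(6) = -33 m
19–21 s: ½(-12 + 3)(2) = -9 m
Net displacement = 0 m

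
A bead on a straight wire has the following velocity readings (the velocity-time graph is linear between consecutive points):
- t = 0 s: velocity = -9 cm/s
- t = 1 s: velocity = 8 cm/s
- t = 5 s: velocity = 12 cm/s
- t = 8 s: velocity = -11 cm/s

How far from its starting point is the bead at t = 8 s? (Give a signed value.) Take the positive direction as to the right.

Displacement is the signed area under the v-t curve.
0–1 s: ½(-9 + 8)(1) = -0.5 cm
1–5 s: ½(8 + 12)(4) = 40 cm
5–8 s: ½(12 + -11)(3) = 1.5 cm
Net displacement = 41 cm

41 cm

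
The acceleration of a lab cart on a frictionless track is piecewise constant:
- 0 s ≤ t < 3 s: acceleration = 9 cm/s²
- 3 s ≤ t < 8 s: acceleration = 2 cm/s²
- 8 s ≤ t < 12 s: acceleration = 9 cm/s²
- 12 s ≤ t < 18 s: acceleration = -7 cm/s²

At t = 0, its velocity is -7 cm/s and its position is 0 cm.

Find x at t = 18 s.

606.5 cm

On each constant-a segment, Δv = aΔt and Δx = v₀Δt + ½aΔt²; chain segment to segment.
0–3 s: v starts -7 cm/s; Δx = -7·3 + ½·9·3² = 19.5 cm; v ends 20 cm/s.
3–8 s: v starts 20 cm/s; Δx = 20·5 + ½·2·5² = 125 cm; v ends 30 cm/s.
8–12 s: v starts 30 cm/s; Δx = 30·4 + ½·9·4² = 192 cm; v ends 66 cm/s.
12–18 s: v starts 66 cm/s; Δx = 66·6 + ½·-7·6² = 270 cm; v ends 24 cm/s.
x(18) = 0 + Σ Δx = 606.5 cm.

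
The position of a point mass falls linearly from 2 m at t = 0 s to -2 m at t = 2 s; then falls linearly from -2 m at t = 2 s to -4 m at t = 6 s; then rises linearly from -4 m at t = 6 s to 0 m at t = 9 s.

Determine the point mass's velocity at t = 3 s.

-0.5 m/s

Velocity is the slope of the x-t graph on 2–6 s: (-4 − -2)/(6 − 2) = -0.5 m/s.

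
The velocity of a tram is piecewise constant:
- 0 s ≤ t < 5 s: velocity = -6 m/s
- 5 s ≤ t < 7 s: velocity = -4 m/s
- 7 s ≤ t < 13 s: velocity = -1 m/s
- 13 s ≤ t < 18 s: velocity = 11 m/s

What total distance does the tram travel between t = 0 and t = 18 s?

Total distance travelled is ∫|v| dt — sum the magnitudes of each area piece.
0–5 s: |-6| × 5 = 30 m
5–7 s: |-4| × 2 = 8 m
7–13 s: |-1| × 6 = 6 m
13–18 s: |11| × 5 = 55 m
Total distance = 99 m

99 m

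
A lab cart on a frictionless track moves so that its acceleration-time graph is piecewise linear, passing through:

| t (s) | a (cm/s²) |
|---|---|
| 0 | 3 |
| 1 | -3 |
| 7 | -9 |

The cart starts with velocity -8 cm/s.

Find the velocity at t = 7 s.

Δv equals the area under the a-t graph; then v = v₀ + Δv.
0–1 s: ½(3 + -3)(1) = 0 cm/s
1–7 s: ½(-3 + -9)(6) = -36 cm/s
Δv = -36 cm/s, so v(7) = -8 + (-36) = -44 cm/s.

-44 cm/s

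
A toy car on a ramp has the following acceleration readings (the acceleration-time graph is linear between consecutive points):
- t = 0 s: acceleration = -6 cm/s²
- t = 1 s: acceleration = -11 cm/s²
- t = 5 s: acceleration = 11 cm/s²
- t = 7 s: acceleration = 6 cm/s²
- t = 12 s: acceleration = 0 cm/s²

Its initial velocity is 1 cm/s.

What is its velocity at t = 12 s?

Δv equals the area under the a-t graph; then v = v₀ + Δv.
0–1 s: ½(-6 + -11)(1) = -8.5 cm/s
1–5 s: ½(-11 + 11)(4) = 0 cm/s
5–7 s: ½(11 + 6)(2) = 17 cm/s
7–12 s: ½(6 + 0)(5) = 15 cm/s
Δv = 23.5 cm/s, so v(12) = 1 + (23.5) = 24.5 cm/s.

24.5 cm/s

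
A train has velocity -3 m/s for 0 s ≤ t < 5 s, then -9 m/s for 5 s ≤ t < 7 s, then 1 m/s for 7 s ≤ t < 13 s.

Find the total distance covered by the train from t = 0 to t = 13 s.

Distance (not displacement) is the total path length: add the absolute areas under v-t.
0–5 s: |-3| × 5 = 15 m
5–7 s: |-9| × 2 = 18 m
7–13 s: |1| × 6 = 6 m
Total distance = 39 m

39 m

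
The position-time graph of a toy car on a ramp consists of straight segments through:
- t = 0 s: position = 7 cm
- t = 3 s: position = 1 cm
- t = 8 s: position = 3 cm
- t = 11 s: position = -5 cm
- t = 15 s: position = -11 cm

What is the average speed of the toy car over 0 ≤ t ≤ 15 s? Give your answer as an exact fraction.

Average speed = (total path length)/(elapsed time); on a piecewise-linear x-t graph the path length is Σ|Δx|.
0–3 s: |Δx| = |1 − 7| = 6 cm
3–8 s: |Δx| = |3 − 1| = 2 cm
8–11 s: |Δx| = |-5 − 3| = 8 cm
11–15 s: |Δx| = |-11 − -5| = 6 cm
Total path = 22 cm; average speed = 22/15 = 22/15 cm/s.

22/15 cm/s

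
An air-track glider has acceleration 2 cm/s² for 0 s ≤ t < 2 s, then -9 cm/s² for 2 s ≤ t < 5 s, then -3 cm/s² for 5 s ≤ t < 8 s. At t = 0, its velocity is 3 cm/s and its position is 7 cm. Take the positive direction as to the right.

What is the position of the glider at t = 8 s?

-76 cm

On each constant-a segment, Δv = aΔt and Δx = v₀Δt + ½aΔt²; chain segment to segment.
0–2 s: v starts 3 cm/s; Δx = 3·2 + ½·2·2² = 10 cm; v ends 7 cm/s.
2–5 s: v starts 7 cm/s; Δx = 7·3 + ½·-9·3² = -19.5 cm; v ends -20 cm/s.
5–8 s: v starts -20 cm/s; Δx = -20·3 + ½·-3·3² = -73.5 cm; v ends -29 cm/s.
x(8) = 7 + Σ Δx = -76 cm.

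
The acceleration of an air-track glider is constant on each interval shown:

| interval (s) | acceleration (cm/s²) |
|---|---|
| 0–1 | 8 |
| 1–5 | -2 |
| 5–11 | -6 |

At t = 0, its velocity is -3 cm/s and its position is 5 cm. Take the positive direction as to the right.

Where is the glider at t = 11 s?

On each constant-a segment, Δv = aΔt and Δx = v₀Δt + ½aΔt²; chain segment to segment.
0–1 s: v starts -3 cm/s; Δx = -3·1 + ½·8·1² = 1 cm; v ends 5 cm/s.
1–5 s: v starts 5 cm/s; Δx = 5·4 + ½·-2·4² = 4 cm; v ends -3 cm/s.
5–11 s: v starts -3 cm/s; Δx = -3·6 + ½·-6·6² = -126 cm; v ends -39 cm/s.
x(11) = 5 + Σ Δx = -116 cm.

-116 cm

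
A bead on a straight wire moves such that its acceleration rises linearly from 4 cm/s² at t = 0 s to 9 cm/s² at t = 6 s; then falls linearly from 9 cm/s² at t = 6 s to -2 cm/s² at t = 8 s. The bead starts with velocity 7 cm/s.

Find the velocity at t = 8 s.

Δv equals the area under the a-t graph; then v = v₀ + Δv.
0–6 s: ½(4 + 9)(6) = 39 cm/s
6–8 s: ½(9 + -2)(2) = 7 cm/s
Δv = 46 cm/s, so v(8) = 7 + (46) = 53 cm/s.

53 cm/s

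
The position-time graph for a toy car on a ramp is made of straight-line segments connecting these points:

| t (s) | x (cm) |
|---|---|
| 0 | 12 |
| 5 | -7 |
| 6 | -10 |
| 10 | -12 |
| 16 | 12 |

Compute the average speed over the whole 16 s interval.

Average speed = (total path length)/(elapsed time); on a piecewise-linear x-t graph the path length is Σ|Δx|.
0–5 s: |Δx| = |-7 − 12| = 19 cm
5–6 s: |Δx| = |-10 − -7| = 3 cm
6–10 s: |Δx| = |-12 − -10| = 2 cm
10–16 s: |Δx| = |12 − -12| = 24 cm
Total path = 48 cm; average speed = 48/16 = 3 cm/s.

3 cm/s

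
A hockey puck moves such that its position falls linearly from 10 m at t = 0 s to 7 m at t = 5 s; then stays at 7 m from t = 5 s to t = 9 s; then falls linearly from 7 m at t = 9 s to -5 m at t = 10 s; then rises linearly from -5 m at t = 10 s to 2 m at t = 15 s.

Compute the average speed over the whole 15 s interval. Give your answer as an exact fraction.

Average speed = (total path length)/(elapsed time); on a piecewise-linear x-t graph the path length is Σ|Δx|.
0–5 s: |Δx| = |7 − 10| = 3 m
5–9 s: |Δx| = |7 − 7| = 0 m
9–10 s: |Δx| = |-5 − 7| = 12 m
10–15 s: |Δx| = |2 − -5| = 7 m
Total path = 22 m; average speed = 22/15 = 22/15 m/s.

22/15 m/s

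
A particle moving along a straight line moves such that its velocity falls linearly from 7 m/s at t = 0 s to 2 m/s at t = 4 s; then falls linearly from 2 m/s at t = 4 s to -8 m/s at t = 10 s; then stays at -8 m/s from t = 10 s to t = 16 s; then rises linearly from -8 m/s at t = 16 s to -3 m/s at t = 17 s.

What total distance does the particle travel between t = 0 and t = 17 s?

Distance (not displacement) is the total path length: add the absolute areas under v-t.
0–4 s: |½(7 + 2)(4)| = 18 m
4–10 s: v = 0 at t = 5.2 s; triangle areas 1.2 + 19.2 = 20.4 m
10–16 s: |-8| × 6 = 48 m
16–17 s: |½(-8 + -3)(1)| = 5.5 m
Total distance = 91.9 m

91.9 m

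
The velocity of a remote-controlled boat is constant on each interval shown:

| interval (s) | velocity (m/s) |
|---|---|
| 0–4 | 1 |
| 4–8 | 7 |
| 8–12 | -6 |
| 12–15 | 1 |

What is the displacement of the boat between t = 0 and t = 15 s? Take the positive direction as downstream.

Displacement is the signed area under the v-t curve.
0–4 s: 1 × 4 = 4 m
4–8 s: 7 × 4 = 28 m
8–12 s: -6 × 4 = -24 m
12–15 s: 1 × 3 = 3 m
Net displacement = 11 m

11 m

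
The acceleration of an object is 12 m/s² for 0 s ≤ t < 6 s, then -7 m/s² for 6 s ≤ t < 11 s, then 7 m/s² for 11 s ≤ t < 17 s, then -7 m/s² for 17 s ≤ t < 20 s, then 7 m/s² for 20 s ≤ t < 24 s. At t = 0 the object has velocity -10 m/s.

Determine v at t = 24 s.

Δv equals the area under the a-t graph; then v = v₀ + Δv.
0–6 s: 12 × 6 = 72 m/s
6–11 s: -7 × 5 = -35 m/s
11–17 s: 7 × 6 = 42 m/s
17–20 s: -7 × 3 = -21 m/s
20–24 s: 7 × 4 = 28 m/s
Δv = 86 m/s, so v(24) = -10 + (86) = 76 m/s.

76 m/s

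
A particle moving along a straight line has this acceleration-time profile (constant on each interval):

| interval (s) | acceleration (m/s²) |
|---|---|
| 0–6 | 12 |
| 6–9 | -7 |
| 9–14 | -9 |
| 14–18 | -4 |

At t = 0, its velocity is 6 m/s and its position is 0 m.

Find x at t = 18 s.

643 m

On each constant-a segment, Δv = aΔt and Δx = v₀Δt + ½aΔt²; chain segment to segment.
0–6 s: v starts 6 m/s; Δx = 6·6 + ½·12·6² = 252 m; v ends 78 m/s.
6–9 s: v starts 78 m/s; Δx = 78·3 + ½·-7·3² = 202.5 m; v ends 57 m/s.
9–14 s: v starts 57 m/s; Δx = 57·5 + ½·-9·5² = 172.5 m; v ends 12 m/s.
14–18 s: v starts 12 m/s; Δx = 12·4 + ½·-4·4² = 16 m; v ends -4 m/s.
x(18) = 0 + Σ Δx = 643 m.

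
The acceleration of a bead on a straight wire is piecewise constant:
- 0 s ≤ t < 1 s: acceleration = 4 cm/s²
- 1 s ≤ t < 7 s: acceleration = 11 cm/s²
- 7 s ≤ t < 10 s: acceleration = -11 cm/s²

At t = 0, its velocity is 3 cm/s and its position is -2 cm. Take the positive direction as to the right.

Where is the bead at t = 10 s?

On each constant-a segment, Δv = aΔt and Δx = v₀Δt + ½aΔt²; chain segment to segment.
0–1 s: v starts 3 cm/s; Δx = 3·1 + ½·4·1² = 5 cm; v ends 7 cm/s.
1–7 s: v starts 7 cm/s; Δx = 7·6 + ½·11·6² = 240 cm; v ends 73 cm/s.
7–10 s: v starts 73 cm/s; Δx = 73·3 + ½·-11·3² = 169.5 cm; v ends 40 cm/s.
x(10) = -2 + Σ Δx = 412.5 cm.

412.5 cm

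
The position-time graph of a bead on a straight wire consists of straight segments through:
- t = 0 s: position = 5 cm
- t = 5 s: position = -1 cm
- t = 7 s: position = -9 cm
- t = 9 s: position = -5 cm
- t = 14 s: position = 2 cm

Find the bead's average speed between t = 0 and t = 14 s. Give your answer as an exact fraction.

25/14 cm/s

Average speed = (total path length)/(elapsed time); on a piecewise-linear x-t graph the path length is Σ|Δx|.
0–5 s: |Δx| = |-1 − 5| = 6 cm
5–7 s: |Δx| = |-9 − -1| = 8 cm
7–9 s: |Δx| = |-5 − -9| = 4 cm
9–14 s: |Δx| = |2 − -5| = 7 cm
Total path = 25 cm; average speed = 25/14 = 25/14 cm/s.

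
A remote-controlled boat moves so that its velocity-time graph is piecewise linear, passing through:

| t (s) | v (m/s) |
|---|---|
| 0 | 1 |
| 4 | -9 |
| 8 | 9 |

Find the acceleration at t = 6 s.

4.5 m/s²

Acceleration is the slope of the v-t graph on 4–8 s: (9 − -9)/(8 − 4) = 4.5 m/s².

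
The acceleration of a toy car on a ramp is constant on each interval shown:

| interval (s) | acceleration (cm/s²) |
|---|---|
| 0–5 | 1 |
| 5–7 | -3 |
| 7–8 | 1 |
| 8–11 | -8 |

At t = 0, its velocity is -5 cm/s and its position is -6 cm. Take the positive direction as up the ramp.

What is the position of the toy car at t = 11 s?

On each constant-a segment, Δv = aΔt and Δx = v₀Δt + ½aΔt²; chain segment to segment.
0–5 s: v starts -5 cm/s; Δx = -5·5 + ½·1·5² = -12.5 cm; v ends 0 cm/s.
5–7 s: v starts 0 cm/s; Δx = 0·2 + ½·-3·2² = -6 cm; v ends -6 cm/s.
7–8 s: v starts -6 cm/s; Δx = -6·1 + ½·1·1² = -5.5 cm; v ends -5 cm/s.
8–11 s: v starts -5 cm/s; Δx = -5·3 + ½·-8·3² = -51 cm; v ends -29 cm/s.
x(11) = -6 + Σ Δx = -81 cm.

-81 cm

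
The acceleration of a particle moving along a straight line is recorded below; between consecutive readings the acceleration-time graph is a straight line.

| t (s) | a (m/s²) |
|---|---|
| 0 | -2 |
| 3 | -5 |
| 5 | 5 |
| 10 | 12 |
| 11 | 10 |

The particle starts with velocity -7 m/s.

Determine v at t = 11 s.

Δv equals the area under the a-t graph; then v = v₀ + Δv.
0–3 s: ½(-2 + -5)(3) = -10.5 m/s
3–5 s: ½(-5 + 5)(2) = 0 m/s
5–10 s: ½(5 + 12)(5) = 42.5 m/s
10–11 s: ½(12 + 10)(1) = 11 m/s
Δv = 43 m/s, so v(11) = -7 + (43) = 36 m/s.

36 m/s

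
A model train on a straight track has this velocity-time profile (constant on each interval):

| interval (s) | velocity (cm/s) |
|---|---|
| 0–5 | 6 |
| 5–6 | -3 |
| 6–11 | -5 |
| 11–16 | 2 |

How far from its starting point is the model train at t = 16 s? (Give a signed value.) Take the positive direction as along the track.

12 cm

Displacement is the signed area under the v-t curve.
0–5 s: 6 × 5 = 30 cm
5–6 s: -3 × 1 = -3 cm
6–11 s: -5 × 5 = -25 cm
11–16 s: 2 × 5 = 10 cm
Net displacement = 12 cm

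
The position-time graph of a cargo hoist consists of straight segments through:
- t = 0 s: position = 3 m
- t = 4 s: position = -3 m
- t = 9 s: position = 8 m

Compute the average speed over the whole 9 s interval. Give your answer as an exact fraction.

Average speed = (total path length)/(elapsed time); on a piecewise-linear x-t graph the path length is Σ|Δx|.
0–4 s: |Δx| = |-3 − 3| = 6 m
4–9 s: |Δx| = |8 − -3| = 11 m
Total path = 17 m; average speed = 17/9 = 17/9 m/s.

17/9 m/s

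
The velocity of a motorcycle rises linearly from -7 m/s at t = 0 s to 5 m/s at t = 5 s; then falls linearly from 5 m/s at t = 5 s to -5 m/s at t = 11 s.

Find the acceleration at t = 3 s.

2.4 m/s²

Acceleration is the slope of the v-t graph on 0–5 s: (5 − -7)/(5 − 0) = 2.4 m/s².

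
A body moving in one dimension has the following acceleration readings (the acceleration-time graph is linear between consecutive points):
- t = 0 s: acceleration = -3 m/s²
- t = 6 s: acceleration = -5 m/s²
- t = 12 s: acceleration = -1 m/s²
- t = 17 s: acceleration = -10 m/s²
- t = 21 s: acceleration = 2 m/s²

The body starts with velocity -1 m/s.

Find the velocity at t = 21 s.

Δv equals the area under the a-t graph; then v = v₀ + Δv.
0–6 s: ½(-3 + -5)(6) = -24 m/s
6–12 s: ½(-5 + -1)(6) = -18 m/s
12–17 s: ½(-1 + -10)(5) = -27.5 m/s
17–21 s: ½(-10 + 2)(4) = -16 m/s
Δv = -85.5 m/s, so v(21) = -1 + (-85.5) = -86.5 m/s.

-86.5 m/s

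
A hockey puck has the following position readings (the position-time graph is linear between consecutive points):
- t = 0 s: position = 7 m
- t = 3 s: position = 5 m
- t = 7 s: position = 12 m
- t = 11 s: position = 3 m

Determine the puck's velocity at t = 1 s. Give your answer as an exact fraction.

Velocity is the slope of the x-t graph on 0–3 s: (5 − 7)/(3 − 0) = -2/3 m/s.

-2/3 m/s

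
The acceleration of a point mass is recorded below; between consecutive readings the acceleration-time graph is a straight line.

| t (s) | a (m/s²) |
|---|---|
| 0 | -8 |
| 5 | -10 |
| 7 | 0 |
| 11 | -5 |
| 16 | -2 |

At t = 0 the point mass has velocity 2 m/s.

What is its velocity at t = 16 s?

Δv equals the area under the a-t graph; then v = v₀ + Δv.
0–5 s: ½(-8 + -10)(5) = -45 m/s
5–7 s: ½(-10 + 0)(2) = -10 m/s
7–11 s: ½(0 + -5)(4) = -10 m/s
11–16 s: ½(-5 + -2)(5) = -17.5 m/s
Δv = -82.5 m/s, so v(16) = 2 + (-82.5) = -80.5 m/s.

-80.5 m/s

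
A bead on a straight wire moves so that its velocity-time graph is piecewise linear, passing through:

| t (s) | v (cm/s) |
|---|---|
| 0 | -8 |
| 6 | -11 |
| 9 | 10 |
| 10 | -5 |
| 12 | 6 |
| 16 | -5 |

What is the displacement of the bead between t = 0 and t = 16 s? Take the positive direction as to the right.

Net displacement equals the area under the velocity-time graph (areas below the axis count negative).
0–6 s: ½(-8 + -11)(6) = -57 cm
6–9 s: ½(-11 + 10)(3) = -1.5 cm
9–10 s: ½(10 + -5)(1) = 2.5 cm
10–12 s: ½(-5 + 6)(2) = 1 cm
12–16 s: ½(6 + -5)(4) = 2 cm
Net displacement = -53 cm

-53 cm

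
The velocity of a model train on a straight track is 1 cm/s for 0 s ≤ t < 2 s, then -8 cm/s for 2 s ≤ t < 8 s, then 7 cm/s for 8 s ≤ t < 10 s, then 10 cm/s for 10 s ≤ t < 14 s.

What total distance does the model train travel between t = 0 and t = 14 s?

104 cm

Distance (not displacement) is the total path length: add the absolute areas under v-t.
0–2 s: |1| × 2 = 2 cm
2–8 s: |-8| × 6 = 48 cm
8–10 s: |7| × 2 = 14 cm
10–14 s: |10| × 4 = 40 cm
Total distance = 104 cm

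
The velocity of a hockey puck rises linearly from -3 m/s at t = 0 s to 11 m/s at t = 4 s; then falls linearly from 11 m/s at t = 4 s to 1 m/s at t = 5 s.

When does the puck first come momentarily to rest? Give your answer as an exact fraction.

t = 6/7 s

v changes sign on 0–4 s (from -3 to 11); the graph is linear there, so v = 0 at t = 0 + (3)·(4 − 0)/(11 − -3) = 6/7 s.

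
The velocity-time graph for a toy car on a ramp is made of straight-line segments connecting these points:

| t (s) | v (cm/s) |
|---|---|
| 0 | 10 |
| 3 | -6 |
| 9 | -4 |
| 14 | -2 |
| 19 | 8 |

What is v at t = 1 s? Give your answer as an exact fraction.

14/3 cm/s

On 0–3 s the graph is linear from 10 to -6 cm/s: v(1) = 10 + (-6 − 10)·(1 − 0)/(3 − 0) = 14/3 cm/s.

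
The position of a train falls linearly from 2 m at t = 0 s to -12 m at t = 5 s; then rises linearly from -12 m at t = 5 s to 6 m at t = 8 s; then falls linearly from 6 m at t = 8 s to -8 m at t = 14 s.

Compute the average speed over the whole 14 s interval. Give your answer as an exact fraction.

23/7 m/s

Average speed = (total path length)/(elapsed time); on a piecewise-linear x-t graph the path length is Σ|Δx|.
0–5 s: |Δx| = |-12 − 2| = 14 m
5–8 s: |Δx| = |6 − -12| = 18 m
8–14 s: |Δx| = |-8 − 6| = 14 m
Total path = 46 m; average speed = 46/14 = 23/7 m/s.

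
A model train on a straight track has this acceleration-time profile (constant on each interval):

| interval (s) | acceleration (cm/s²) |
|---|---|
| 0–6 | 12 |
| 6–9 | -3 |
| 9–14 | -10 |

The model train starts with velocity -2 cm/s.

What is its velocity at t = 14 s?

Δv equals the area under the a-t graph; then v = v₀ + Δv.
0–6 s: 12 × 6 = 72 cm/s
6–9 s: -3 × 3 = -9 cm/s
9–14 s: -10 × 5 = -50 cm/s
Δv = 13 cm/s, so v(14) = -2 + (13) = 11 cm/s.

11 cm/s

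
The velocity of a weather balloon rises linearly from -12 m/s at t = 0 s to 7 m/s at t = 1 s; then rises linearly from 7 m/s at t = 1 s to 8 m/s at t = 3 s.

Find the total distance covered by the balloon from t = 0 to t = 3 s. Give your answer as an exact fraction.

Distance (not displacement) is the total path length: add the absolute areas under v-t.
0–1 s: v = 0 at t = 12/19 s; triangle areas 72/19 + 49/38 = 193/38 m
1–3 s: |½(7 + 8)(2)| = 15 m
Total distance = 763/38 m

763/38 m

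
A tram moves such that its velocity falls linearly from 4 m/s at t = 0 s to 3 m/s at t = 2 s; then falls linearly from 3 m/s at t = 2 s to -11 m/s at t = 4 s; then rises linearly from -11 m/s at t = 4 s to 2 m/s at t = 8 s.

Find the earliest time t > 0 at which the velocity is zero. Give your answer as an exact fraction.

v changes sign on 2–4 s (from 3 to -11); the graph is linear there, so v = 0 at t = 2 + (-3)·(4 − 2)/(-11 − 3) = 17/7 s.

t = 17/7 s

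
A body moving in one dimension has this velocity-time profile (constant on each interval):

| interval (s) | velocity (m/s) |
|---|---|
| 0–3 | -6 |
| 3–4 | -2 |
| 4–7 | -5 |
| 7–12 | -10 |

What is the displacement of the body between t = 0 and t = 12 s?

-85 m

Displacement is the signed area under the v-t curve.
0–3 s: -6 × 3 = -18 m
3–4 s: -2 × 1 = -2 m
4–7 s: -5 × 3 = -15 m
7–12 s: -10 × 5 = -50 m
Net displacement = -85 m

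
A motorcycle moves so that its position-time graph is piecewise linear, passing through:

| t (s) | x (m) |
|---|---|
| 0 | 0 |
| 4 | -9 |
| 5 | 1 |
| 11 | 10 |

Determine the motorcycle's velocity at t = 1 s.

-2.25 m/s

Velocity is the slope of the x-t graph on 0–4 s: (-9 − 0)/(4 − 0) = -2.25 m/s.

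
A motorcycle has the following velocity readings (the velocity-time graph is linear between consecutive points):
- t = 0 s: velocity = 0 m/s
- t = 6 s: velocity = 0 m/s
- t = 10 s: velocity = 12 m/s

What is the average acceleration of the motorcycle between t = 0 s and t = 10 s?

Average acceleration = Δv/Δt = (12 − 0)/(10 − 0) = 1.2 m/s².

1.2 m/s²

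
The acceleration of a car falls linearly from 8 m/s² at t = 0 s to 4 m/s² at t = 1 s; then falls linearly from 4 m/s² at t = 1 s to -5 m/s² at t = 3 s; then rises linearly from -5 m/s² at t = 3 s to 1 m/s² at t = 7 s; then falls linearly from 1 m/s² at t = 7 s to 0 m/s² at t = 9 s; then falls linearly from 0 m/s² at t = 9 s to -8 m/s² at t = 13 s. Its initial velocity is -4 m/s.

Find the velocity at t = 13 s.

-22 m/s

Δv equals the area under the a-t graph; then v = v₀ + Δv.
0–1 s: ½(8 + 4)(1) = 6 m/s
1–3 s: ½(4 + -5)(2) = -1 m/s
3–7 s: ½(-5 + 1)(4) = -8 m/s
7–9 s: ½(1 + 0)(2) = 1 m/s
9–13 s: ½(0 + -8)(4) = -16 m/s
Δv = -18 m/s, so v(13) = -4 + (-18) = -22 m/s.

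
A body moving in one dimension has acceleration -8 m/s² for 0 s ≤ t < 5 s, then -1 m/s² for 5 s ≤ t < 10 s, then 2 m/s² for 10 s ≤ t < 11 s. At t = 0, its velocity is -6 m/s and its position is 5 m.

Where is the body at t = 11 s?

On each constant-a segment, Δv = aΔt and Δx = v₀Δt + ½aΔt²; chain segment to segment.
0–5 s: v starts -6 m/s; Δx = -6·5 + ½·-8·5² = -130 m; v ends -46 m/s.
5–10 s: v starts -46 m/s; Δx = -46·5 + ½·-1·5² = -242.5 m; v ends -51 m/s.
10–11 s: v starts -51 m/s; Δx = -51·1 + ½·2·1² = -50 m; v ends -49 m/s.
x(11) = 5 + Σ Δx = -417.5 m.

-417.5 m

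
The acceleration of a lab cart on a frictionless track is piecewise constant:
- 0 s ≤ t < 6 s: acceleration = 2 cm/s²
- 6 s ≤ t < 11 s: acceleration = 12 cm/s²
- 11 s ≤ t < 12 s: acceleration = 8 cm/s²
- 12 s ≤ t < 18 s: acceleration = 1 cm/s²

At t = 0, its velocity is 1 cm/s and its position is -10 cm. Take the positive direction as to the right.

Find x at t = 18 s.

828 cm

On each constant-a segment, Δv = aΔt and Δx = v₀Δt + ½aΔt²; chain segment to segment.
0–6 s: v starts 1 cm/s; Δx = 1·6 + ½·2·6² = 42 cm; v ends 13 cm/s.
6–11 s: v starts 13 cm/s; Δx = 13·5 + ½·12·5² = 215 cm; v ends 73 cm/s.
11–12 s: v starts 73 cm/s; Δx = 73·1 + ½·8·1² = 77 cm; v ends 81 cm/s.
12–18 s: v starts 81 cm/s; Δx = 81·6 + ½·1·6² = 504 cm; v ends 87 cm/s.
x(18) = -10 + Σ Δx = 828 cm.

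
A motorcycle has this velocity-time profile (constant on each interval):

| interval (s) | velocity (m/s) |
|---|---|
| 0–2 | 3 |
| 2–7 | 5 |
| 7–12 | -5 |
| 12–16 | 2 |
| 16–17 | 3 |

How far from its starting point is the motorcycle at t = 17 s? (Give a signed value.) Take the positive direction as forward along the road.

17 m

Net displacement equals the area under the velocity-time graph (areas below the axis count negative).
0–2 s: 3 × 2 = 6 m
2–7 s: 5 × 5 = 25 m
7–12 s: -5 × 5 = -25 m
12–16 s: 2 × 4 = 8 m
16–17 s: 3 × 1 = 3 m
Net displacement = 17 m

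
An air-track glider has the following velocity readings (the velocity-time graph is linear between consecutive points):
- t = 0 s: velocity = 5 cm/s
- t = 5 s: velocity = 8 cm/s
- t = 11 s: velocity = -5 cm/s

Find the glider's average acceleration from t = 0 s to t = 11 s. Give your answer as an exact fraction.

-10/11 cm/s²

Average acceleration = Δv/Δt = (-5 − 5)/(11 − 0) = -10/11 cm/s².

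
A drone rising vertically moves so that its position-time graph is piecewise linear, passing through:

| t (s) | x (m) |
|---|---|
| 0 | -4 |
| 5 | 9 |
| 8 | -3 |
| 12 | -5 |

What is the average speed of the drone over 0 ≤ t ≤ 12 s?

Average speed = (total path length)/(elapsed time); on a piecewise-linear x-t graph the path length is Σ|Δx|.
0–5 s: |Δx| = |9 − -4| = 13 m
5–8 s: |Δx| = |-3 − 9| = 12 m
8–12 s: |Δx| = |-5 − -3| = 2 m
Total path = 27 m; average speed = 27/12 = 2.25 m/s.

2.25 m/s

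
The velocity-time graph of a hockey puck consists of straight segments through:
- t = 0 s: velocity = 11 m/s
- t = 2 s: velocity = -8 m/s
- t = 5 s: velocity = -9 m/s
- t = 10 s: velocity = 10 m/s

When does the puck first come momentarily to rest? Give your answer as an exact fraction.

t = 22/19 s

v changes sign on 0–2 s (from 11 to -8); the graph is linear there, so v = 0 at t = 0 + (-11)·(2 − 0)/(-8 − 11) = 22/19 s.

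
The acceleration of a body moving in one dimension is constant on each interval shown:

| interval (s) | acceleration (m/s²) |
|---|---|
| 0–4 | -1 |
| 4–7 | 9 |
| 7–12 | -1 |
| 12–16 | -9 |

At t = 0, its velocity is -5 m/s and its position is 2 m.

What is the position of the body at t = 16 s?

On each constant-a segment, Δv = aΔt and Δx = v₀Δt + ½aΔt²; chain segment to segment.
0–4 s: v starts -5 m/s; Δx = -5·4 + ½·-1·4² = -28 m; v ends -9 m/s.
4–7 s: v starts -9 m/s; Δx = -9·3 + ½·9·3² = 13.5 m; v ends 18 m/s.
7–12 s: v starts 18 m/s; Δx = 18·5 + ½·-1·5² = 77.5 m; v ends 13 m/s.
12–16 s: v starts 13 m/s; Δx = 13·4 + ½·-9·4² = -20 m; v ends -23 m/s.
x(16) = 2 + Σ Δx = 45 m.

45 m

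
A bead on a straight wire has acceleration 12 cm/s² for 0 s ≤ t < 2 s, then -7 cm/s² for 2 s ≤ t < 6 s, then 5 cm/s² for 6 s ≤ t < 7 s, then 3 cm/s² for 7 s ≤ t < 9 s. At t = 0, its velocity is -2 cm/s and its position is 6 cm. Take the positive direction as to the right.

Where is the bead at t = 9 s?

58.5 cm

On each constant-a segment, Δv = aΔt and Δx = v₀Δt + ½aΔt²; chain segment to segment.
0–2 s: v starts -2 cm/s; Δx = -2·2 + ½·12·2² = 20 cm; v ends 22 cm/s.
2–6 s: v starts 22 cm/s; Δx = 22·4 + ½·-7·4² = 32 cm; v ends -6 cm/s.
6–7 s: v starts -6 cm/s; Δx = -6·1 + ½·5·1² = -3.5 cm; v ends -1 cm/s.
7–9 s: v starts -1 cm/s; Δx = -1·2 + ½·3·2² = 4 cm; v ends 5 cm/s.
x(9) = 6 + Σ Δx = 58.5 cm.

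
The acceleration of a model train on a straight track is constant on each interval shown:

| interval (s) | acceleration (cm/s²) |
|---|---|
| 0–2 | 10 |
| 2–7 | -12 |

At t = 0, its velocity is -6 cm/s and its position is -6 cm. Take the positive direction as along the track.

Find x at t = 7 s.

-78 cm

On each constant-a segment, Δv = aΔt and Δx = v₀Δt + ½aΔt²; chain segment to segment.
0–2 s: v starts -6 cm/s; Δx = -6·2 + ½·10·2² = 8 cm; v ends 14 cm/s.
2–7 s: v starts 14 cm/s; Δx = 14·5 + ½·-12·5² = -80 cm; v ends -46 cm/s.
x(7) = -6 + Σ Δx = -78 cm.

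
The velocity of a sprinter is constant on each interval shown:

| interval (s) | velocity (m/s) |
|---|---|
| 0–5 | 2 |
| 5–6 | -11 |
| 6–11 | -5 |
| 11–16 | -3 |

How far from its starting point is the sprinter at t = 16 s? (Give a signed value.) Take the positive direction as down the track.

Displacement is the signed area under the v-t curve.
0–5 s: 2 × 5 = 10 m
5–6 s: -11 × 1 = -11 m
6–11 s: -5 × 5 = -25 m
11–16 s: -3 × 5 = -15 m
Net displacement = -41 m

-41 m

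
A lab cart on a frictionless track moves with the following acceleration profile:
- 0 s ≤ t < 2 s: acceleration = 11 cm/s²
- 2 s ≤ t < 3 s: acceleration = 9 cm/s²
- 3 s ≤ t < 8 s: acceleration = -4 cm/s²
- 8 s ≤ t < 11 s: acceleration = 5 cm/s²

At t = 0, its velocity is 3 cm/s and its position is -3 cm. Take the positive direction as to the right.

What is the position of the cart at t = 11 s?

On each constant-a segment, Δv = aΔt and Δx = v₀Δt + ½aΔt²; chain segment to segment.
0–2 s: v starts 3 cm/s; Δx = 3·2 + ½·11·2² = 28 cm; v ends 25 cm/s.
2–3 s: v starts 25 cm/s; Δx = 25·1 + ½·9·1² = 29.5 cm; v ends 34 cm/s.
3–8 s: v starts 34 cm/s; Δx = 34·5 + ½·-4·5² = 120 cm; v ends 14 cm/s.
8–11 s: v starts 14 cm/s; Δx = 14·3 + ½·5·3² = 64.5 cm; v ends 29 cm/s.
x(11) = -3 + Σ Δx = 239 cm.

239 cm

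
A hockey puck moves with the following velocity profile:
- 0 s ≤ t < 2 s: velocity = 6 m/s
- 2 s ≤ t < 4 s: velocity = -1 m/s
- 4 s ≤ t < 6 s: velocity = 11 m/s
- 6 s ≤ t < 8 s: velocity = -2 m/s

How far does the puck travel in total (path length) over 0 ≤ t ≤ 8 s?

40 m

Distance (not displacement) is the total path length: add the absolute areas under v-t.
0–2 s: |6| × 2 = 12 m
2–4 s: |-1| × 2 = 2 m
4–6 s: |11| × 2 = 22 m
6–8 s: |-2| × 2 = 4 m
Total distance = 40 m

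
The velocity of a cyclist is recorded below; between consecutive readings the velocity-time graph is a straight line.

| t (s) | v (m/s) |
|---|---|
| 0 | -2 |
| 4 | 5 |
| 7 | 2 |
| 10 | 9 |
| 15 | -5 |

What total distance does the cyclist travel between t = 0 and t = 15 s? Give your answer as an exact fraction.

Distance (not displacement) is the total path length: add the absolute areas under v-t.
0–4 s: v = 0 at t = 8/7 s; triangle areas 8/7 + 50/7 = 58/7 m
4–7 s: |½(5 + 2)(3)| = 10.5 m
7–10 s: |½(2 + 9)(3)| = 16.5 m
10–15 s: v = 0 at t = 185/14 s; triangle areas 405/28 + 125/28 = 265/14 m
Total distance = 759/14 m

759/14 m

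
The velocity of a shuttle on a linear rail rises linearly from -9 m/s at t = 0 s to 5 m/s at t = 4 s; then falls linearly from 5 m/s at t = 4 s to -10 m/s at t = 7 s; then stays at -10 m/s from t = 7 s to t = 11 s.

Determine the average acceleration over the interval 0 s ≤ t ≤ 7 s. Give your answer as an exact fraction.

Average acceleration = Δv/Δt = (-10 − -9)/(7 − 0) = -1/7 m/s².

-1/7 m/s²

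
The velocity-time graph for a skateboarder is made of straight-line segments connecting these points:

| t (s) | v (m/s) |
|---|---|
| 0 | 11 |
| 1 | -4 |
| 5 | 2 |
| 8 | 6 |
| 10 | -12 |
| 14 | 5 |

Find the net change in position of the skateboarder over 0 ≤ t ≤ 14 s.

-8.5 m

Net displacement equals the area under the velocity-time graph (areas below the axis count negative).
0–1 s: ½(11 + -4)(1) = 3.5 m
1–5 s: ½(-4 + 2)(4) = -4 m
5–8 s: ½(2 + 6)(3) = 12 m
8–10 s: ½(6 + -12)(2) = -6 m
10–14 s: ½(-12 + 5)(4) = -14 m
Net displacement = -8.5 m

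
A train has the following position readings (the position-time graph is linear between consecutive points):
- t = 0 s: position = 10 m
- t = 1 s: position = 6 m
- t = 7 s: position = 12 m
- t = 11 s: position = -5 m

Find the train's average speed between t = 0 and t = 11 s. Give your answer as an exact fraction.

Average speed = (total path length)/(elapsed time); on a piecewise-linear x-t graph the path length is Σ|Δx|.
0–1 s: |Δx| = |6 − 10| = 4 m
1–7 s: |Δx| = |12 − 6| = 6 m
7–11 s: |Δx| = |-5 − 12| = 17 m
Total path = 27 m; average speed = 27/11 = 27/11 m/s.

27/11 m/s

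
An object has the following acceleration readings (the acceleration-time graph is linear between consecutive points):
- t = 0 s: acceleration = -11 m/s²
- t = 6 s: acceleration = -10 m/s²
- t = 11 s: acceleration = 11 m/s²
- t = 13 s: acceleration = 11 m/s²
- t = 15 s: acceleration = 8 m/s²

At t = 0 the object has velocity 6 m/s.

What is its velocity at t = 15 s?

Δv equals the area under the a-t graph; then v = v₀ + Δv.
0–6 s: ½(-11 + -10)(6) = -63 m/s
6–11 s: ½(-10 + 11)(5) = 2.5 m/s
11–13 s: 11 × 2 = 22 m/s
13–15 s: ½(11 + 8)(2) = 19 m/s
Δv = -19.5 m/s, so v(15) = 6 + (-19.5) = -13.5 m/s.

-13.5 m/s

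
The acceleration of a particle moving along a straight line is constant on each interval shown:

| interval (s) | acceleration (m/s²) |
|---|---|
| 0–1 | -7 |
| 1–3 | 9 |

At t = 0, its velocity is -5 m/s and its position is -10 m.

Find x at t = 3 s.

On each constant-a segment, Δv = aΔt and Δx = v₀Δt + ½aΔt²; chain segment to segment.
0–1 s: v starts -5 m/s; Δx = -5·1 + ½·-7·1² = -8.5 m; v ends -12 m/s.
1–3 s: v starts -12 m/s; Δx = -12·2 + ½·9·2² = -6 m; v ends 6 m/s.
x(3) = -10 + Σ Δx = -24.5 m.

-24.5 m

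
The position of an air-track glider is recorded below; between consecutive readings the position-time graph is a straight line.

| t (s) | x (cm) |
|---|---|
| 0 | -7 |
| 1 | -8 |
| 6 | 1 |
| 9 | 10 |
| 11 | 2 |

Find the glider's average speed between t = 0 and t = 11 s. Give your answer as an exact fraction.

Average speed = (total path length)/(elapsed time); on a piecewise-linear x-t graph the path length is Σ|Δx|.
0–1 s: |Δx| = |-8 − -7| = 1 cm
1–6 s: |Δx| = |1 − -8| = 9 cm
6–9 s: |Δx| = |10 − 1| = 9 cm
9–11 s: |Δx| = |2 − 10| = 8 cm
Total path = 27 cm; average speed = 27/11 = 27/11 cm/s.

27/11 cm/s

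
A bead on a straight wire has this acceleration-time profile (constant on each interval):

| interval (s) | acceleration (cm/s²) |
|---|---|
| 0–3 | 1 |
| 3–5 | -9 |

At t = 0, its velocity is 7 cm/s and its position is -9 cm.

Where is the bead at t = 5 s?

18.5 cm

On each constant-a segment, Δv = aΔt and Δx = v₀Δt + ½aΔt²; chain segment to segment.
0–3 s: v starts 7 cm/s; Δx = 7·3 + ½·1·3² = 25.5 cm; v ends 10 cm/s.
3–5 s: v starts 10 cm/s; Δx = 10·2 + ½·-9·2² = 2 cm; v ends -8 cm/s.
x(5) = -9 + Σ Δx = 18.5 cm.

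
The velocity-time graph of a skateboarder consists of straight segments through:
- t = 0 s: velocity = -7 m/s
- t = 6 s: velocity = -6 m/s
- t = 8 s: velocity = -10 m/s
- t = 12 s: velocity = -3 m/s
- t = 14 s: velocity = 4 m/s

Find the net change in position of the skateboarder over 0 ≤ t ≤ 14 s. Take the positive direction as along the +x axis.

Displacement is the signed area under the v-t curve.
0–6 s: ½(-7 + -6)(6) = -39 m
6–8 s: ½(-6 + -10)(2) = -16 m
8–12 s: ½(-10 + -3)(4) = -26 m
12–14 s: ½(-3 + 4)(2) = 1 m
Net displacement = -80 m

-80 m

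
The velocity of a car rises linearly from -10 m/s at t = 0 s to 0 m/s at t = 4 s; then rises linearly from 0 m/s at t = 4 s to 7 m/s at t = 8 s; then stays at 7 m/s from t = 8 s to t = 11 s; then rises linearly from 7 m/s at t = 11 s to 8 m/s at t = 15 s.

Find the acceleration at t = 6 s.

1.75 m/s²

Acceleration is the slope of the v-t graph on 4–8 s: (7 − 0)/(8 − 4) = 1.75 m/s².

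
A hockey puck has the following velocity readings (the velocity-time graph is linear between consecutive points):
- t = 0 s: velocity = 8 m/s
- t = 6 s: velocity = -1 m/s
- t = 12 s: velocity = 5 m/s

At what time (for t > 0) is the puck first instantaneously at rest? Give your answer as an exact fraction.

t = 16/3 s

v changes sign on 0–6 s (from 8 to -1); the graph is linear there, so v = 0 at t = 0 + (-8)·(6 − 0)/(-1 − 8) = 16/3 s.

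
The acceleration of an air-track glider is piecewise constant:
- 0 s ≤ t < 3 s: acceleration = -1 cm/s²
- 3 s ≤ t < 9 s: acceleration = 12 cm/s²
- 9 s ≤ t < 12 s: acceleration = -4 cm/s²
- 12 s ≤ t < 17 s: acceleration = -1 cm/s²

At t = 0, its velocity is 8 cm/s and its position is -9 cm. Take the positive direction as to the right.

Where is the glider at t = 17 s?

On each constant-a segment, Δv = aΔt and Δx = v₀Δt + ½aΔt²; chain segment to segment.
0–3 s: v starts 8 cm/s; Δx = 8·3 + ½·-1·3² = 19.5 cm; v ends 5 cm/s.
3–9 s: v starts 5 cm/s; Δx = 5·6 + ½·12·6² = 246 cm; v ends 77 cm/s.
9–12 s: v starts 77 cm/s; Δx = 77·3 + ½·-4·3² = 213 cm; v ends 65 cm/s.
12–17 s: v starts 65 cm/s; Δx = 65·5 + ½·-1·5² = 312.5 cm; v ends 60 cm/s.
x(17) = -9 + Σ Δx = 782 cm.

782 cm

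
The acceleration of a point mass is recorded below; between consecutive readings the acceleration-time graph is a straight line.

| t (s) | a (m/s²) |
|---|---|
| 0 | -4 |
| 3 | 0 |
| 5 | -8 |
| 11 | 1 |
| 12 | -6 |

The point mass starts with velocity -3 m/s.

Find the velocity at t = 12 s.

-40.5 m/s

Δv equals the area under the a-t graph; then v = v₀ + Δv.
0–3 s: ½(-4 + 0)(3) = -6 m/s
3–5 s: ½(0 + -8)(2) = -8 m/s
5–11 s: ½(-8 + 1)(6) = -21 m/s
11–12 s: ½(1 + -6)(1) = -2.5 m/s
Δv = -37.5 m/s, so v(12) = -3 + (-37.5) = -40.5 m/s.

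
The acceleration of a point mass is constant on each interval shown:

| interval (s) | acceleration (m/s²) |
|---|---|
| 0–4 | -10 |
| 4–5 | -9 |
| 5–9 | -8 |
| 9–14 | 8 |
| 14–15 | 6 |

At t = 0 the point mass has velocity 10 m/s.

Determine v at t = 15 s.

Δv equals the area under the a-t graph; then v = v₀ + Δv.
0–4 s: -10 × 4 = -40 m/s
4–5 s: -9 × 1 = -9 m/s
5–9 s: -8 × 4 = -32 m/s
9–14 s: 8 × 5 = 40 m/s
14–15 s: 6 × 1 = 6 m/s
Δv = -35 m/s, so v(15) = 10 + (-35) = -25 m/s.

-25 m/s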